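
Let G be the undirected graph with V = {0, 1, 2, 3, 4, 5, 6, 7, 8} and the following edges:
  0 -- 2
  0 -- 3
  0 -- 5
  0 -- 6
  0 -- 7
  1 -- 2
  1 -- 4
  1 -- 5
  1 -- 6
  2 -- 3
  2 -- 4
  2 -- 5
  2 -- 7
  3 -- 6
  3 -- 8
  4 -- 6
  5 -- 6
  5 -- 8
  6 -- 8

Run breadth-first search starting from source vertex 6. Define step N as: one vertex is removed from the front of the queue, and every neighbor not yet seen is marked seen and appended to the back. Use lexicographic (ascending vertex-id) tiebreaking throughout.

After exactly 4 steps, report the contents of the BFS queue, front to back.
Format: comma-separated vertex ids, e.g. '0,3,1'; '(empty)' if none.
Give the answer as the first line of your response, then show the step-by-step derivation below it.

4,5,8,2,7

step 1: dequeue 6; queue=[0,1,3,4,5,8]; order=6
step 2: dequeue 0; queue=[1,3,4,5,8,2,7]; order=6,0
step 3: dequeue 1; queue=[3,4,5,8,2,7]; order=6,0,1
step 4: dequeue 3; queue=[4,5,8,2,7]; order=6,0,1,3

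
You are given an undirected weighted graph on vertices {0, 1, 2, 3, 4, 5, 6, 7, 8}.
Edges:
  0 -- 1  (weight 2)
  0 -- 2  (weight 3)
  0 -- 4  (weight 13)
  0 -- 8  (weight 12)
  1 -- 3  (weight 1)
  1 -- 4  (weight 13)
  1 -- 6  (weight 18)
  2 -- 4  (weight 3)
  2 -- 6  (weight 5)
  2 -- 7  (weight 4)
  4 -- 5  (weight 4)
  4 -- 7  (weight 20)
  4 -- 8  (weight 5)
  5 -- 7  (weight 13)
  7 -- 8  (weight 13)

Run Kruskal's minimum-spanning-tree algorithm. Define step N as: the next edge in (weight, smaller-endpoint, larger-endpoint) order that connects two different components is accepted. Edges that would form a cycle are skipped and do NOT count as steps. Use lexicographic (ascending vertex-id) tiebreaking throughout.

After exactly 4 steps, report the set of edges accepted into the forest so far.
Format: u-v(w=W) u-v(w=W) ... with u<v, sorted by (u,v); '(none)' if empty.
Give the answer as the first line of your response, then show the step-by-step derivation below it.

0-1(w=2) 0-2(w=3) 1-3(w=1) 2-4(w=3)

step 1: add edge 1-3 (w=1); MST = {1-3(w=1)}
step 2: add edge 0-1 (w=2); MST = {0-1(w=2) 1-3(w=1)}
step 3: add edge 0-2 (w=3); MST = {0-1(w=2) 0-2(w=3) 1-3(w=1)}
step 4: add edge 2-4 (w=3); MST = {0-1(w=2) 0-2(w=3) 1-3(w=1) 2-4(w=3)}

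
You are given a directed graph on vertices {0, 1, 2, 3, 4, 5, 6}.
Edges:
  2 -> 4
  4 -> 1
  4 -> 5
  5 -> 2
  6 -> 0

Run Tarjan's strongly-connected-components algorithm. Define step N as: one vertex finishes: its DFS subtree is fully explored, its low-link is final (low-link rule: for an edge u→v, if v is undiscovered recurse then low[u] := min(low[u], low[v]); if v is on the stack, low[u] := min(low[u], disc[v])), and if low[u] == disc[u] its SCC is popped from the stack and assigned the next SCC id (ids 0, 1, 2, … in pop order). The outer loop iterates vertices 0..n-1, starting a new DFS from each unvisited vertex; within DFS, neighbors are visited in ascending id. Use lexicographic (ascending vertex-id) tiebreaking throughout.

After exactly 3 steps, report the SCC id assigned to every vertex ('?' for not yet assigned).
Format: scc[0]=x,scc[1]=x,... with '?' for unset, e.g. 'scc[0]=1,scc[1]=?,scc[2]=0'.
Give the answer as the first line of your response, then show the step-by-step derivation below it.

scc[0]=0,scc[1]=1,scc[2]=?,scc[3]=?,scc[4]=?,scc[5]=?,scc[6]=?

step 1: low=(low[0]=0,low[1]=?,low[2]=?,low[3]=?,low[4]=?,low[5]=?,low[6]=?); scc=(scc[0]=0,scc[1]=?,scc[2]=?,scc[3]=?,scc[4]=?,scc[5]=?,scc[6]=?)
step 2: low=(low[0]=0,low[1]=1,low[2]=?,low[3]=?,low[4]=?,low[5]=?,low[6]=?); scc=(scc[0]=0,scc[1]=1,scc[2]=?,scc[3]=?,scc[4]=?,scc[5]=?,scc[6]=?)
step 3: low=(low[0]=0,low[1]=1,low[2]=2,low[3]=?,low[4]=3,low[5]=2,low[6]=?); scc=(scc[0]=0,scc[1]=1,scc[2]=?,scc[3]=?,scc[4]=?,scc[5]=?,scc[6]=?)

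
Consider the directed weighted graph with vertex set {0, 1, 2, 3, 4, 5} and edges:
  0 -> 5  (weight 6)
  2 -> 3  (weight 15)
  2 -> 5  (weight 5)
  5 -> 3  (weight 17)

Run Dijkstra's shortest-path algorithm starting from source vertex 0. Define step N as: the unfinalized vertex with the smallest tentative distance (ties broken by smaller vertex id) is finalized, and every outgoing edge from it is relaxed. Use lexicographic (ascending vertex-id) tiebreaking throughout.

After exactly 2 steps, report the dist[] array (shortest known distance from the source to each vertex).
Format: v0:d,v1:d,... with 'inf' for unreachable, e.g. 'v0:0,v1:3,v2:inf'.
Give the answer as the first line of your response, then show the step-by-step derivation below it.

v0:0,v1:inf,v2:inf,v3:23,v4:inf,v5:6

step 1: dist = v0:0,v1:inf,v2:inf,v3:inf,v4:inf,v5:6
step 2: dist = v0:0,v1:inf,v2:inf,v3:23,v4:inf,v5:6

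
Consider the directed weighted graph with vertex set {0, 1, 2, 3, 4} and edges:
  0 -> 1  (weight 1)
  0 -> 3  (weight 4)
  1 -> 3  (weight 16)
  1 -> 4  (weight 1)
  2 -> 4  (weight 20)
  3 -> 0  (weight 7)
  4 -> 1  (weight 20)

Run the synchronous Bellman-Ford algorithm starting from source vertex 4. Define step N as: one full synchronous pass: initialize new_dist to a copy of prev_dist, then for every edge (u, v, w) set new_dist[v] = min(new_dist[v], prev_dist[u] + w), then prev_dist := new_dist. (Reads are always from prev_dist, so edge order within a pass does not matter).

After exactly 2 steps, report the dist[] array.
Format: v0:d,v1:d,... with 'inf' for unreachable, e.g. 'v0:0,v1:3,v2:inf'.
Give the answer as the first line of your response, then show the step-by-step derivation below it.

v0:inf,v1:20,v2:inf,v3:36,v4:0

step 1: dist = v0:inf,v1:20,v2:inf,v3:inf,v4:0
step 2: dist = v0:inf,v1:20,v2:inf,v3:36,v4:0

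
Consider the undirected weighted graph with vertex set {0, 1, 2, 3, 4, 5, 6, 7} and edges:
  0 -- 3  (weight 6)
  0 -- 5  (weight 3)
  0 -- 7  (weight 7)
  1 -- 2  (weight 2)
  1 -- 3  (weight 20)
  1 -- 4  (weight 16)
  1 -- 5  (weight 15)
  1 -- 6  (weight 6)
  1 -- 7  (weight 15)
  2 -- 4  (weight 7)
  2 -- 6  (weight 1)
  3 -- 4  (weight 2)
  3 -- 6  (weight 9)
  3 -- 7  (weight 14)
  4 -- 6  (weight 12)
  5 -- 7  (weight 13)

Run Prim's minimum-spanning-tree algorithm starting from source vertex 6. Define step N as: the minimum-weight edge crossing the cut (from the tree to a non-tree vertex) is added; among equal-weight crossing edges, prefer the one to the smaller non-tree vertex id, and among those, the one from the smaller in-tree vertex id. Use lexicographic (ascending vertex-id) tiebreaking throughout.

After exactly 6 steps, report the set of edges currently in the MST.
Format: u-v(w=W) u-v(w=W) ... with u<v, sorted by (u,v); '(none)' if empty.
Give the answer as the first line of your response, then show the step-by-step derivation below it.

0-3(w=6) 0-5(w=3) 1-2(w=2) 2-4(w=7) 2-6(w=1) 3-4(w=2)

step 1: add edge 2-6 (w=1); MST = {2-6(w=1)}
step 2: add edge 1-2 (w=2); MST = {1-2(w=2) 2-6(w=1)}
step 3: add edge 2-4 (w=7); MST = {1-2(w=2) 2-4(w=7) 2-6(w=1)}
step 4: add edge 3-4 (w=2); MST = {1-2(w=2) 2-4(w=7) 2-6(w=1) 3-4(w=2)}
step 5: add edge 0-3 (w=6); MST = {0-3(w=6) 1-2(w=2) 2-4(w=7) 2-6(w=1) 3-4(w=2)}
step 6: add edge 0-5 (w=3); MST = {0-3(w=6) 0-5(w=3) 1-2(w=2) 2-4(w=7) 2-6(w=1) 3-4(w=2)}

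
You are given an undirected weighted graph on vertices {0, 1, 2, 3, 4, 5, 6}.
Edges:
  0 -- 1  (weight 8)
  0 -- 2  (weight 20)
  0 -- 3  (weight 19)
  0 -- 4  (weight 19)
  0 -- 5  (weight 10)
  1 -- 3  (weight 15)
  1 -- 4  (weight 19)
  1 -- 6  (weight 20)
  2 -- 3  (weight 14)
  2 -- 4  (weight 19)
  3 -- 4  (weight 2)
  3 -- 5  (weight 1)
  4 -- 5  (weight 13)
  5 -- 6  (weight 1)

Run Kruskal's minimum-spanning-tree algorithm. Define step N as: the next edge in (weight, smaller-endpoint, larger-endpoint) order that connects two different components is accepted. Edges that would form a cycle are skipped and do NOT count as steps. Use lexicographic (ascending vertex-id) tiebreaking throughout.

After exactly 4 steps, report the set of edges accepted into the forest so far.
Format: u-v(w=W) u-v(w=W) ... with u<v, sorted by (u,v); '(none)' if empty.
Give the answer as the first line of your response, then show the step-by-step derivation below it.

0-1(w=8) 3-4(w=2) 3-5(w=1) 5-6(w=1)

step 1: add edge 3-5 (w=1); MST = {3-5(w=1)}
step 2: add edge 5-6 (w=1); MST = {3-5(w=1) 5-6(w=1)}
step 3: add edge 3-4 (w=2); MST = {3-4(w=2) 3-5(w=1) 5-6(w=1)}
step 4: add edge 0-1 (w=8); MST = {0-1(w=8) 3-4(w=2) 3-5(w=1) 5-6(w=1)}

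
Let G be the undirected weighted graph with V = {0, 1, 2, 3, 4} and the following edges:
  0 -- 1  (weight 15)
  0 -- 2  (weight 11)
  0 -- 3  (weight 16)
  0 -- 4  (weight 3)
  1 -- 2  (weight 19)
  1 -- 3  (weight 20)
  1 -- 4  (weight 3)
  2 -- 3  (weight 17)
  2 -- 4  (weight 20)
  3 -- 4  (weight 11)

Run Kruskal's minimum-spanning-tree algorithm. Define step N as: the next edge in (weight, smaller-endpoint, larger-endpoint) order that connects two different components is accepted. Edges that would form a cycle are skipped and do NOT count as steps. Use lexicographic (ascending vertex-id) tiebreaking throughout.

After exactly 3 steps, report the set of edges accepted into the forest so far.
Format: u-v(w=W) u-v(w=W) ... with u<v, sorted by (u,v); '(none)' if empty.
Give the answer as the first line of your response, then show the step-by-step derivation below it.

0-2(w=11) 0-4(w=3) 1-4(w=3)

step 1: add edge 0-4 (w=3); MST = {0-4(w=3)}
step 2: add edge 1-4 (w=3); MST = {0-4(w=3) 1-4(w=3)}
step 3: add edge 0-2 (w=11); MST = {0-2(w=11) 0-4(w=3) 1-4(w=3)}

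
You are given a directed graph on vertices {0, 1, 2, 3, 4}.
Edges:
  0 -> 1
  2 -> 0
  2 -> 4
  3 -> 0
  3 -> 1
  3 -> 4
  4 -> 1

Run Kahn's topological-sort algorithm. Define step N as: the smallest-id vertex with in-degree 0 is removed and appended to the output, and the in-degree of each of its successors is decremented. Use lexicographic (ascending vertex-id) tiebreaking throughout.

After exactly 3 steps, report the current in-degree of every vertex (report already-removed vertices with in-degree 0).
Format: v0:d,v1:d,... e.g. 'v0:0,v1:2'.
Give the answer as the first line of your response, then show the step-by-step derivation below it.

v0:0,v1:1,v2:0,v3:0,v4:0

step 1: output 2; order=[2]; indeg=(1,3,0,0,1)
step 2: output 3; order=[2,3]; indeg=(0,2,0,0,0)
step 3: output 0; order=[2,3,0]; indeg=(0,1,0,0,0)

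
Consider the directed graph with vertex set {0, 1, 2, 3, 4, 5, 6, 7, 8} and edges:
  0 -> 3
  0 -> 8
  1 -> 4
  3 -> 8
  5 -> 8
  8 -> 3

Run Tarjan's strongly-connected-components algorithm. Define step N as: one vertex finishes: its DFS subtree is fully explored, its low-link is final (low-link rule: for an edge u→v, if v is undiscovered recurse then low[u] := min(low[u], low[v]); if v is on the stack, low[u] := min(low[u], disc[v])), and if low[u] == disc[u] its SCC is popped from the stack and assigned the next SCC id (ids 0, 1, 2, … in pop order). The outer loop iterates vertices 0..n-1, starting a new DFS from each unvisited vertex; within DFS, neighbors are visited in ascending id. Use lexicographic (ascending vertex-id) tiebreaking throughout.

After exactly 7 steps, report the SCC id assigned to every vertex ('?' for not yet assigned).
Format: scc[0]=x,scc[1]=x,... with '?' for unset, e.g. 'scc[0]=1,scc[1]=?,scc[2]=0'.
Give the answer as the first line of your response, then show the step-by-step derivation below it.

scc[0]=1,scc[1]=3,scc[2]=4,scc[3]=0,scc[4]=2,scc[5]=5,scc[6]=?,scc[7]=?,scc[8]=0

step 1: low=(low[0]=0,low[1]=?,low[2]=?,low[3]=1,low[4]=?,low[5]=?,low[6]=?,low[7]=?,low[8]=1); scc=(scc[0]=?,scc[1]=?,scc[2]=?,scc[3]=?,scc[4]=?,scc[5]=?,scc[6]=?,scc[7]=?,scc[8]=?)
step 2: low=(low[0]=0,low[1]=?,low[2]=?,low[3]=1,low[4]=?,low[5]=?,low[6]=?,low[7]=?,low[8]=1); scc=(scc[0]=?,scc[1]=?,scc[2]=?,scc[3]=0,scc[4]=?,scc[5]=?,scc[6]=?,scc[7]=?,scc[8]=0)
step 3: low=(low[0]=0,low[1]=?,low[2]=?,low[3]=1,low[4]=?,low[5]=?,low[6]=?,low[7]=?,low[8]=1); scc=(scc[0]=1,scc[1]=?,scc[2]=?,scc[3]=0,scc[4]=?,scc[5]=?,scc[6]=?,scc[7]=?,scc[8]=0)
step 4: low=(low[0]=0,low[1]=3,low[2]=?,low[3]=1,low[4]=4,low[5]=?,low[6]=?,low[7]=?,low[8]=1); scc=(scc[0]=1,scc[1]=?,scc[2]=?,scc[3]=0,scc[4]=2,scc[5]=?,scc[6]=?,scc[7]=?,scc[8]=0)
step 5: low=(low[0]=0,low[1]=3,low[2]=?,low[3]=1,low[4]=4,low[5]=?,low[6]=?,low[7]=?,low[8]=1); scc=(scc[0]=1,scc[1]=3,scc[2]=?,scc[3]=0,scc[4]=2,scc[5]=?,scc[6]=?,scc[7]=?,scc[8]=0)
step 6: low=(low[0]=0,low[1]=3,low[2]=5,low[3]=1,low[4]=4,low[5]=?,low[6]=?,low[7]=?,low[8]=1); scc=(scc[0]=1,scc[1]=3,scc[2]=4,scc[3]=0,scc[4]=2,scc[5]=?,scc[6]=?,scc[7]=?,scc[8]=0)
step 7: low=(low[0]=0,low[1]=3,low[2]=5,low[3]=1,low[4]=4,low[5]=6,low[6]=?,low[7]=?,low[8]=1); scc=(scc[0]=1,scc[1]=3,scc[2]=4,scc[3]=0,scc[4]=2,scc[5]=5,scc[6]=?,scc[7]=?,scc[8]=0)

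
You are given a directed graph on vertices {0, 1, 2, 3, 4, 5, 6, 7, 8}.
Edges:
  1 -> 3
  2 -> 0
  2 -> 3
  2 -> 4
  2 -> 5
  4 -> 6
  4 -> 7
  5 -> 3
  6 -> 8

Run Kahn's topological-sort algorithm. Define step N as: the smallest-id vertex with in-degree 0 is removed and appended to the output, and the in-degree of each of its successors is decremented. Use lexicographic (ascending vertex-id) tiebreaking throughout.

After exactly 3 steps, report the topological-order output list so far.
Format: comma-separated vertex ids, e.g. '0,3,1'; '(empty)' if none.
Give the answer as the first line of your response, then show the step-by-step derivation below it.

1,2,0

step 1: output 1; order=[1]; indeg=(1,0,0,2,1,1,1,1,1)
step 2: output 2; order=[1,2]; indeg=(0,0,0,1,0,0,1,1,1)
step 3: output 0; order=[1,2,0]; indeg=(0,0,0,1,0,0,1,1,1)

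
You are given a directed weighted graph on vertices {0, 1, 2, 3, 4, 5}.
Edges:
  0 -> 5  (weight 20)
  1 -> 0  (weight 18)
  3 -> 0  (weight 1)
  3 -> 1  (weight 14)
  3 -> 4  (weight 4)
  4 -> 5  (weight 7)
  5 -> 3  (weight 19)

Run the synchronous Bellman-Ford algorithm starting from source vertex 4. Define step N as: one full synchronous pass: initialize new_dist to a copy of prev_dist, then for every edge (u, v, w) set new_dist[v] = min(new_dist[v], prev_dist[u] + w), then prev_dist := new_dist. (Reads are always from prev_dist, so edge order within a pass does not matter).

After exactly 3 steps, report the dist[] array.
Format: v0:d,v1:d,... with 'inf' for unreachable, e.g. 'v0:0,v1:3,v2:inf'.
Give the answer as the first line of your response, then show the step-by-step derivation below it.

v0:27,v1:40,v2:inf,v3:26,v4:0,v5:7

step 1: dist = v0:inf,v1:inf,v2:inf,v3:inf,v4:0,v5:7
step 2: dist = v0:inf,v1:inf,v2:inf,v3:26,v4:0,v5:7
step 3: dist = v0:27,v1:40,v2:inf,v3:26,v4:0,v5:7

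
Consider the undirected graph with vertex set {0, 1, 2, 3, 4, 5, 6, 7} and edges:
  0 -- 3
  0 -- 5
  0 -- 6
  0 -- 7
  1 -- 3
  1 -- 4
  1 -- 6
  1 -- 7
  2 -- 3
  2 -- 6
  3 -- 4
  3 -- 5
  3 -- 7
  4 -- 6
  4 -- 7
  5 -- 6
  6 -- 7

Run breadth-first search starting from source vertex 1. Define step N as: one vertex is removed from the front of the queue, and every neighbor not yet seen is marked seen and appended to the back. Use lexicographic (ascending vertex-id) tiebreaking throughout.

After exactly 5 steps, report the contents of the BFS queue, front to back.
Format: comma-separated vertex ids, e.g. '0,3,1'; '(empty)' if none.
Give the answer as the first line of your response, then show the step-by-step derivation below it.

0,2,5

step 1: dequeue 1; queue=[3,4,6,7]; order=1
step 2: dequeue 3; queue=[4,6,7,0,2,5]; order=1,3
step 3: dequeue 4; queue=[6,7,0,2,5]; order=1,3,4
step 4: dequeue 6; queue=[7,0,2,5]; order=1,3,4,6
step 5: dequeue 7; queue=[0,2,5]; order=1,3,4,6,7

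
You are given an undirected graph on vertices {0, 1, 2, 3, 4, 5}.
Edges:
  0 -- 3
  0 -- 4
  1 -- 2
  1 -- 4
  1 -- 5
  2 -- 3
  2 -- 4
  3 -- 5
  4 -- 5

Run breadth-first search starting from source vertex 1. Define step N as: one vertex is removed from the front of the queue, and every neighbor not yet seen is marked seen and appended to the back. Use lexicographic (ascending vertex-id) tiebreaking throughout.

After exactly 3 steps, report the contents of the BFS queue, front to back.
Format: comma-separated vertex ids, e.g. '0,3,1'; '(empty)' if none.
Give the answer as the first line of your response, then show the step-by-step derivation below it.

5,3,0

step 1: dequeue 1; queue=[2,4,5]; order=1
step 2: dequeue 2; queue=[4,5,3]; order=1,2
step 3: dequeue 4; queue=[5,3,0]; order=1,2,4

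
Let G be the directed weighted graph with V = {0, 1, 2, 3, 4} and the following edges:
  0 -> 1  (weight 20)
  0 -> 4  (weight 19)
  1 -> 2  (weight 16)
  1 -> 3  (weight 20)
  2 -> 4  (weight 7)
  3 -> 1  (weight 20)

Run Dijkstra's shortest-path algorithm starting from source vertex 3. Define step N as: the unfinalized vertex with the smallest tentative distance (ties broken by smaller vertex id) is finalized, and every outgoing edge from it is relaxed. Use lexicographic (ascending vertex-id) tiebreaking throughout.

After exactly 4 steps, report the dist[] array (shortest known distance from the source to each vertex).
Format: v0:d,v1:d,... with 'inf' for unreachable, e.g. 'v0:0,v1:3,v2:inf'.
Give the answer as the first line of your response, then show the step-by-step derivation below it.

v0:inf,v1:20,v2:36,v3:0,v4:43

step 1: dist = v0:inf,v1:20,v2:inf,v3:0,v4:inf
step 2: dist = v0:inf,v1:20,v2:36,v3:0,v4:inf
step 3: dist = v0:inf,v1:20,v2:36,v3:0,v4:43
step 4: dist = v0:inf,v1:20,v2:36,v3:0,v4:43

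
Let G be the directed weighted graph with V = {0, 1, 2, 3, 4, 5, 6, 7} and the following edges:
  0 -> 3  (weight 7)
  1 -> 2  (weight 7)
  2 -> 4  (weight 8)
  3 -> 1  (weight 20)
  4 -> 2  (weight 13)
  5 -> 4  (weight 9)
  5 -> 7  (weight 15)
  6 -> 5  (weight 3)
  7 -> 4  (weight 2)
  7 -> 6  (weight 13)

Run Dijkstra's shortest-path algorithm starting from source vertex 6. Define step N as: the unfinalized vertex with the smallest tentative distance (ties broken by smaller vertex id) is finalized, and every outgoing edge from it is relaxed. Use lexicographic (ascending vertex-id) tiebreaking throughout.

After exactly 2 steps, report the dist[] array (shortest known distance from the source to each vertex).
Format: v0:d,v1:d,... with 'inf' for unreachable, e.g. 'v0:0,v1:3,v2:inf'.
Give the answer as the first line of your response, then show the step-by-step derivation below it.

v0:inf,v1:inf,v2:inf,v3:inf,v4:12,v5:3,v6:0,v7:18

step 1: dist = v0:inf,v1:inf,v2:inf,v3:inf,v4:inf,v5:3,v6:0,v7:inf
step 2: dist = v0:inf,v1:inf,v2:inf,v3:inf,v4:12,v5:3,v6:0,v7:18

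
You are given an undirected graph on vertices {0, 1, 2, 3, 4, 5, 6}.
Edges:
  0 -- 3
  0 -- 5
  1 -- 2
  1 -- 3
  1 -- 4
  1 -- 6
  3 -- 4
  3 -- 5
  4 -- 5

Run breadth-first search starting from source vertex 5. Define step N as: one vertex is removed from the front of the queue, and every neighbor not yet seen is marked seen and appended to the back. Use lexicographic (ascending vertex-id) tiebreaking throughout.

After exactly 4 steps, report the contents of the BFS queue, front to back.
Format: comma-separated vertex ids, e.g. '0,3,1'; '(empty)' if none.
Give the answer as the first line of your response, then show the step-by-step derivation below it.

1

step 1: dequeue 5; queue=[0,3,4]; order=5
step 2: dequeue 0; queue=[3,4]; order=5,0
step 3: dequeue 3; queue=[4,1]; order=5,0,3
step 4: dequeue 4; queue=[1]; order=5,0,3,4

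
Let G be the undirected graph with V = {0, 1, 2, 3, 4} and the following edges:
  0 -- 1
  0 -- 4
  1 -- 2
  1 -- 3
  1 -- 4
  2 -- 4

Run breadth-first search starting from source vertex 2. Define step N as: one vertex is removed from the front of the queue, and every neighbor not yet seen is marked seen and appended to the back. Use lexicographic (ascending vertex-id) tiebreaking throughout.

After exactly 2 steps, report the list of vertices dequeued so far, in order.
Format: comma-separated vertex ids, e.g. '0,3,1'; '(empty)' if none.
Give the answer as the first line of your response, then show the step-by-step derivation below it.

2,1

step 1: dequeue 2; queue=[1,4]; order=2
step 2: dequeue 1; queue=[4,0,3]; order=2,1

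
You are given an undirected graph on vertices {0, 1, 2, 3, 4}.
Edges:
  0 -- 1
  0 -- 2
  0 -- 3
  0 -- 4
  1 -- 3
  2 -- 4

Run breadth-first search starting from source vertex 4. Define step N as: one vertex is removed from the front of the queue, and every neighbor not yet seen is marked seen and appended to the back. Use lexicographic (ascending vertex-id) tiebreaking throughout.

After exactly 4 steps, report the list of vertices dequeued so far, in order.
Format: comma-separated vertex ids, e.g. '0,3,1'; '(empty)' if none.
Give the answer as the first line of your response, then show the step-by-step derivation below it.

4,0,2,1

step 1: dequeue 4; queue=[0,2]; order=4
step 2: dequeue 0; queue=[2,1,3]; order=4,0
step 3: dequeue 2; queue=[1,3]; order=4,0,2
step 4: dequeue 1; queue=[3]; order=4,0,2,1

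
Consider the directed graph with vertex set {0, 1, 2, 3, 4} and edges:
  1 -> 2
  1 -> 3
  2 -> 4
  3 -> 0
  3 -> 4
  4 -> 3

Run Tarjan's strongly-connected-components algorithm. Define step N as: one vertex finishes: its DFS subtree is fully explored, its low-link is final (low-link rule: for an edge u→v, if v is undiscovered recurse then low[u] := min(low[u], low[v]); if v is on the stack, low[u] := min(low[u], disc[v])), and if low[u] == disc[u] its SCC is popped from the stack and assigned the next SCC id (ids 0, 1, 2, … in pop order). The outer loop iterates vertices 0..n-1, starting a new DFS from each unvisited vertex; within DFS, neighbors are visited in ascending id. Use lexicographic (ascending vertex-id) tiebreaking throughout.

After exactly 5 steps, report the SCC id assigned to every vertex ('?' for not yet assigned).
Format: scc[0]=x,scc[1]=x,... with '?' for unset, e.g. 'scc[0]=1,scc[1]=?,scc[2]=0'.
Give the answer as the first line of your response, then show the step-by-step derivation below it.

scc[0]=0,scc[1]=3,scc[2]=2,scc[3]=1,scc[4]=1

step 1: low=(low[0]=0,low[1]=?,low[2]=?,low[3]=?,low[4]=?); scc=(scc[0]=0,scc[1]=?,scc[2]=?,scc[3]=?,scc[4]=?)
step 2: low=(low[0]=0,low[1]=1,low[2]=2,low[3]=3,low[4]=3); scc=(scc[0]=0,scc[1]=?,scc[2]=?,scc[3]=?,scc[4]=?)
step 3: low=(low[0]=0,low[1]=1,low[2]=2,low[3]=3,low[4]=3); scc=(scc[0]=0,scc[1]=?,scc[2]=?,scc[3]=1,scc[4]=1)
step 4: low=(low[0]=0,low[1]=1,low[2]=2,low[3]=3,low[4]=3); scc=(scc[0]=0,scc[1]=?,scc[2]=2,scc[3]=1,scc[4]=1)
step 5: low=(low[0]=0,low[1]=1,low[2]=2,low[3]=3,low[4]=3); scc=(scc[0]=0,scc[1]=3,scc[2]=2,scc[3]=1,scc[4]=1)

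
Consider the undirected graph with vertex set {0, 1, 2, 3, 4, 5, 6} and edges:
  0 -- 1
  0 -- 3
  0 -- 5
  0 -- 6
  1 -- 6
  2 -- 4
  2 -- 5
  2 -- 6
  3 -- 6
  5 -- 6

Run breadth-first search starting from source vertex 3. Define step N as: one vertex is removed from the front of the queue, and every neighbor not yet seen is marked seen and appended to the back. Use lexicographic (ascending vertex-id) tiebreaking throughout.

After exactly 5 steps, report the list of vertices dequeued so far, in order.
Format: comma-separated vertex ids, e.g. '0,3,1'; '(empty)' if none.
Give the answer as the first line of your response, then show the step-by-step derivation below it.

3,0,6,1,5

step 1: dequeue 3; queue=[0,6]; order=3
step 2: dequeue 0; queue=[6,1,5]; order=3,0
step 3: dequeue 6; queue=[1,5,2]; order=3,0,6
step 4: dequeue 1; queue=[5,2]; order=3,0,6,1
step 5: dequeue 5; queue=[2]; order=3,0,6,1,5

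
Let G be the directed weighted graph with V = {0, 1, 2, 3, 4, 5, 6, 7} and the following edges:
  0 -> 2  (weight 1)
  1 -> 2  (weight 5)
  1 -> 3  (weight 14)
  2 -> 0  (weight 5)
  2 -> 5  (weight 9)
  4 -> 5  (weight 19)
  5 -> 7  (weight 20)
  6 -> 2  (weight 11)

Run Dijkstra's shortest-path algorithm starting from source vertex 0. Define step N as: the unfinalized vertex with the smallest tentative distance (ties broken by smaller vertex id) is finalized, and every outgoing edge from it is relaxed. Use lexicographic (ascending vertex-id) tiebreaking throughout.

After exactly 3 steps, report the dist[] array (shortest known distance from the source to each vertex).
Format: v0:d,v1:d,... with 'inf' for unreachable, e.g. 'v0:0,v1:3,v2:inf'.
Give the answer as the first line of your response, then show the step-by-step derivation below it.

v0:0,v1:inf,v2:1,v3:inf,v4:inf,v5:10,v6:inf,v7:30

step 1: dist = v0:0,v1:inf,v2:1,v3:inf,v4:inf,v5:inf,v6:inf,v7:inf
step 2: dist = v0:0,v1:inf,v2:1,v3:inf,v4:inf,v5:10,v6:inf,v7:inf
step 3: dist = v0:0,v1:inf,v2:1,v3:inf,v4:inf,v5:10,v6:inf,v7:30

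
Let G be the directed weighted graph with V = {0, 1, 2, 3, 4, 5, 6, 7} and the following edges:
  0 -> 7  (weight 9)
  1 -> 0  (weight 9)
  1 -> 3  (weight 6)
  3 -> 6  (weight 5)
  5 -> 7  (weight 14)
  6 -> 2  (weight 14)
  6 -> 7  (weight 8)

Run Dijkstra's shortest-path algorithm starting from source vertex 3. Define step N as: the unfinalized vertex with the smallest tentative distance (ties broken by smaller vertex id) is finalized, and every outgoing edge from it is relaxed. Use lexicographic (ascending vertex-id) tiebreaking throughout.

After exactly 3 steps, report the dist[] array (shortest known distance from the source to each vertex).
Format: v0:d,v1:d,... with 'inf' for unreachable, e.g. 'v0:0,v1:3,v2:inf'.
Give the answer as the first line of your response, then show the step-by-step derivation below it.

v0:inf,v1:inf,v2:19,v3:0,v4:inf,v5:inf,v6:5,v7:13

step 1: dist = v0:inf,v1:inf,v2:inf,v3:0,v4:inf,v5:inf,v6:5,v7:inf
step 2: dist = v0:inf,v1:inf,v2:19,v3:0,v4:inf,v5:inf,v6:5,v7:13
step 3: dist = v0:inf,v1:inf,v2:19,v3:0,v4:inf,v5:inf,v6:5,v7:13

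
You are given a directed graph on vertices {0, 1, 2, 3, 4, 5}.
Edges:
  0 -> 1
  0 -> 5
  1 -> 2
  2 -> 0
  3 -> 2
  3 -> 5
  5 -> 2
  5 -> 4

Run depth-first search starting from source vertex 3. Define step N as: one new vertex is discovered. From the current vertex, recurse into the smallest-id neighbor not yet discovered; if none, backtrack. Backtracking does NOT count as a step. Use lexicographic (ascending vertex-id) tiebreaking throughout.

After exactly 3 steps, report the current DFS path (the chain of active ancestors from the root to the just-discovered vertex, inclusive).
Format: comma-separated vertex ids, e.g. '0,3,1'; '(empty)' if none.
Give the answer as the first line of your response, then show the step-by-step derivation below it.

3,2,0

step 1: discover 3; path=3; order=3
step 2: discover 2; path=3>2; order=3,2
step 3: discover 0; path=3>2>0; order=3,2,0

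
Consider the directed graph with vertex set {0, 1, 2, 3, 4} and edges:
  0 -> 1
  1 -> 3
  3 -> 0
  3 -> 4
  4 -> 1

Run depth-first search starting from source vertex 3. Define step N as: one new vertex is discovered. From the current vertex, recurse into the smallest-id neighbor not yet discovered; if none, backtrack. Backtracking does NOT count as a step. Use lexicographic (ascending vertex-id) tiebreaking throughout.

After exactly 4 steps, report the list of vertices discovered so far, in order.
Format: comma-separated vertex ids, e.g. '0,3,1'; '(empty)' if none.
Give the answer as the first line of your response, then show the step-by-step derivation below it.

3,0,1,4

step 1: discover 3; path=3; order=3
step 2: discover 0; path=3>0; order=3,0
step 3: discover 1; path=3>0>1; order=3,0,1
step 4: discover 4; path=3>4; order=3,0,1,4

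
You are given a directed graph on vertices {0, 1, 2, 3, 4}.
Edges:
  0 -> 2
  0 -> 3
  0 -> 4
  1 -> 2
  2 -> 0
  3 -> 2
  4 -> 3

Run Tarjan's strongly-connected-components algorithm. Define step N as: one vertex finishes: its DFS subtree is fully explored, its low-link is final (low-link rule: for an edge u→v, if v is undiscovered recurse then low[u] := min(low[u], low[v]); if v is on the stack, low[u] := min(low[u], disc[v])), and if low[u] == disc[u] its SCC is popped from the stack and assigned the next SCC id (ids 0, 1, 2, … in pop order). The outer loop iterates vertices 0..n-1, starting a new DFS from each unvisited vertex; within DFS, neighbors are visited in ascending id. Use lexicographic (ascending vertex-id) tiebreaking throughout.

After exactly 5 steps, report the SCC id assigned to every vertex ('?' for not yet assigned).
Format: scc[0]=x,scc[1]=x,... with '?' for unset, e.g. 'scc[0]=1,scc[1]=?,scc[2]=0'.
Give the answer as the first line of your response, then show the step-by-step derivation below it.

scc[0]=0,scc[1]=1,scc[2]=0,scc[3]=0,scc[4]=0

step 1: low=(low[0]=0,low[1]=?,low[2]=0,low[3]=?,low[4]=?); scc=(scc[0]=?,scc[1]=?,scc[2]=?,scc[3]=?,scc[4]=?)
step 2: low=(low[0]=0,low[1]=?,low[2]=0,low[3]=1,low[4]=?); scc=(scc[0]=?,scc[1]=?,scc[2]=?,scc[3]=?,scc[4]=?)
step 3: low=(low[0]=0,low[1]=?,low[2]=0,low[3]=1,low[4]=2); scc=(scc[0]=?,scc[1]=?,scc[2]=?,scc[3]=?,scc[4]=?)
step 4: low=(low[0]=0,low[1]=?,low[2]=0,low[3]=1,low[4]=2); scc=(scc[0]=0,scc[1]=?,scc[2]=0,scc[3]=0,scc[4]=0)
step 5: low=(low[0]=0,low[1]=4,low[2]=0,low[3]=1,low[4]=2); scc=(scc[0]=0,scc[1]=1,scc[2]=0,scc[3]=0,scc[4]=0)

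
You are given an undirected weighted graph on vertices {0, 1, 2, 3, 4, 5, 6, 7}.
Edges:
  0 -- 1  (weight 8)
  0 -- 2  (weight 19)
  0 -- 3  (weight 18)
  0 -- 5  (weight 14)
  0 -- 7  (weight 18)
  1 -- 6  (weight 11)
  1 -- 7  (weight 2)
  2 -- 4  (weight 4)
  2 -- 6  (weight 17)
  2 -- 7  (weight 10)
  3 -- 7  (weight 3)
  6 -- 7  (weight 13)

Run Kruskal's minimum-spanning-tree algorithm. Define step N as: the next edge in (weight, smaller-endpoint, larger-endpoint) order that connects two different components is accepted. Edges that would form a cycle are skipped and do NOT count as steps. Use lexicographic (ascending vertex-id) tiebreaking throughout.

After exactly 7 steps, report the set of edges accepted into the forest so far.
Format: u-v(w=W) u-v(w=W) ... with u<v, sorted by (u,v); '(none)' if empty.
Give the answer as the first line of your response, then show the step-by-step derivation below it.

0-1(w=8) 0-5(w=14) 1-6(w=11) 1-7(w=2) 2-4(w=4) 2-7(w=10) 3-7(w=3)

step 1: add edge 1-7 (w=2); MST = {1-7(w=2)}
step 2: add edge 3-7 (w=3); MST = {1-7(w=2) 3-7(w=3)}
step 3: add edge 2-4 (w=4); MST = {1-7(w=2) 2-4(w=4) 3-7(w=3)}
step 4: add edge 0-1 (w=8); MST = {0-1(w=8) 1-7(w=2) 2-4(w=4) 3-7(w=3)}
step 5: add edge 2-7 (w=10); MST = {0-1(w=8) 1-7(w=2) 2-4(w=4) 2-7(w=10) 3-7(w=3)}
step 6: add edge 1-6 (w=11); MST = {0-1(w=8) 1-6(w=11) 1-7(w=2) 2-4(w=4) 2-7(w=10) 3-7(w=3)}
step 7: add edge 0-5 (w=14); MST = {0-1(w=8) 0-5(w=14) 1-6(w=11) 1-7(w=2) 2-4(w=4) 2-7(w=10) 3-7(w=3)}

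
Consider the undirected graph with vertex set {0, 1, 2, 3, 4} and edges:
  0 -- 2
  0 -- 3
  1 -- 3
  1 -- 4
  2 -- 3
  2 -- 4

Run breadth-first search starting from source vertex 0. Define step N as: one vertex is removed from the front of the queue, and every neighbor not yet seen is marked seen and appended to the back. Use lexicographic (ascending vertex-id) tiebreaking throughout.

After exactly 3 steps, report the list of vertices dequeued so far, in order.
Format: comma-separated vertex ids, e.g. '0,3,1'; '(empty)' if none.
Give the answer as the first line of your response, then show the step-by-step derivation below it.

0,2,3

step 1: dequeue 0; queue=[2,3]; order=0
step 2: dequeue 2; queue=[3,4]; order=0,2
step 3: dequeue 3; queue=[4,1]; order=0,2,3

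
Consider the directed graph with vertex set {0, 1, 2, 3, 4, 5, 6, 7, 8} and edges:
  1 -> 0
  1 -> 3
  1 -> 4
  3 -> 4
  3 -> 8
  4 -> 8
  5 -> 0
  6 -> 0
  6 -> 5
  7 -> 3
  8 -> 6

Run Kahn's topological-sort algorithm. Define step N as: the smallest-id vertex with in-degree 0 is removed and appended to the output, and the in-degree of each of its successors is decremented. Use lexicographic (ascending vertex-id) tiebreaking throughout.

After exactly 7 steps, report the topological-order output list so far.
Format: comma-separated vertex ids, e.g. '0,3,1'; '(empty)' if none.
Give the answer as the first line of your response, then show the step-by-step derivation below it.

1,2,7,3,4,8,6

step 1: output 1; order=[1]; indeg=(2,0,0,1,1,1,1,0,2)
step 2: output 2; order=[1,2]; indeg=(2,0,0,1,1,1,1,0,2)
step 3: output 7; order=[1,2,7]; indeg=(2,0,0,0,1,1,1,0,2)
step 4: output 3; order=[1,2,7,3]; indeg=(2,0,0,0,0,1,1,0,1)
step 5: output 4; order=[1,2,7,3,4]; indeg=(2,0,0,0,0,1,1,0,0)
step 6: output 8; order=[1,2,7,3,4,8]; indeg=(2,0,0,0,0,1,0,0,0)
step 7: output 6; order=[1,2,7,3,4,8,6]; indeg=(1,0,0,0,0,0,0,0,0)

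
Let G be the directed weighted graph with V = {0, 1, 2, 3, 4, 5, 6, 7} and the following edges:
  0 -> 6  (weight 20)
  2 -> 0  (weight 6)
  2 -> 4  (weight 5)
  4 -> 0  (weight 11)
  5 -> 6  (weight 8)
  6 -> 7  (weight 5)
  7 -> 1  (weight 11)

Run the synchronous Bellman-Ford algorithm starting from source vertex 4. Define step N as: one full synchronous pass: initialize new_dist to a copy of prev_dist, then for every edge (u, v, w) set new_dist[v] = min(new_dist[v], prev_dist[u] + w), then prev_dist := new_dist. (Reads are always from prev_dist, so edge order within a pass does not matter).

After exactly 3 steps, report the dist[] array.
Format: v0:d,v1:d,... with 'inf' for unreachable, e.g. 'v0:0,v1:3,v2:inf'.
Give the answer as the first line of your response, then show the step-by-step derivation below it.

v0:11,v1:inf,v2:inf,v3:inf,v4:0,v5:inf,v6:31,v7:36

step 1: dist = v0:11,v1:inf,v2:inf,v3:inf,v4:0,v5:inf,v6:inf,v7:inf
step 2: dist = v0:11,v1:inf,v2:inf,v3:inf,v4:0,v5:inf,v6:31,v7:inf
step 3: dist = v0:11,v1:inf,v2:inf,v3:inf,v4:0,v5:inf,v6:31,v7:36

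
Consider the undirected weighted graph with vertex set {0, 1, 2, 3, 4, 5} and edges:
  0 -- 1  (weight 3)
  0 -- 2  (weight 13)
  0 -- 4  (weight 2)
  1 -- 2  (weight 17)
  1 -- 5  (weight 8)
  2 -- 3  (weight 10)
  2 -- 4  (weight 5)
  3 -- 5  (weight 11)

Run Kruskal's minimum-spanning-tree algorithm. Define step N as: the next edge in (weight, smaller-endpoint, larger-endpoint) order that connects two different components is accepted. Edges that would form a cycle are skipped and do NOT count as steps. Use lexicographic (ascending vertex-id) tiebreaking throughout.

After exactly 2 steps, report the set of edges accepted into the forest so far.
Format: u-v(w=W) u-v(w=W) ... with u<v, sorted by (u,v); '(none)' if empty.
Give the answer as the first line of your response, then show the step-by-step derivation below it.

0-1(w=3) 0-4(w=2)

step 1: add edge 0-4 (w=2); MST = {0-4(w=2)}
step 2: add edge 0-1 (w=3); MST = {0-1(w=3) 0-4(w=2)}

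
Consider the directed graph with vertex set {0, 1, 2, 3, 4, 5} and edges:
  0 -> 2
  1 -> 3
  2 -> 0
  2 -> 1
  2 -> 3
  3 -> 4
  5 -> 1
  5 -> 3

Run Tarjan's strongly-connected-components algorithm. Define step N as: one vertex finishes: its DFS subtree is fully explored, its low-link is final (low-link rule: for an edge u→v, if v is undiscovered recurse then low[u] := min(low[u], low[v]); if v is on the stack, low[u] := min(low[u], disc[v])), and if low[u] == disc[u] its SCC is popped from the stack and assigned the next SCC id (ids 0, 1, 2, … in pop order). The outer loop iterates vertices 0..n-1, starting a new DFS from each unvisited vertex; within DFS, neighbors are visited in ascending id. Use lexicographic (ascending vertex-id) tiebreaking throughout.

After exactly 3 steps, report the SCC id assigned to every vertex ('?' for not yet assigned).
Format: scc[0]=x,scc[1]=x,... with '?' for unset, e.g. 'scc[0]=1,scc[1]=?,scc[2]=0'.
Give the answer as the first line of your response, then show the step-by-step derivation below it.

scc[0]=?,scc[1]=2,scc[2]=?,scc[3]=1,scc[4]=0,scc[5]=?

step 1: low=(low[0]=0,low[1]=2,low[2]=0,low[3]=3,low[4]=4,low[5]=?); scc=(scc[0]=?,scc[1]=?,scc[2]=?,scc[3]=?,scc[4]=0,scc[5]=?)
step 2: low=(low[0]=0,low[1]=2,low[2]=0,low[3]=3,low[4]=4,low[5]=?); scc=(scc[0]=?,scc[1]=?,scc[2]=?,scc[3]=1,scc[4]=0,scc[5]=?)
step 3: low=(low[0]=0,low[1]=2,low[2]=0,low[3]=3,low[4]=4,low[5]=?); scc=(scc[0]=?,scc[1]=2,scc[2]=?,scc[3]=1,scc[4]=0,scc[5]=?)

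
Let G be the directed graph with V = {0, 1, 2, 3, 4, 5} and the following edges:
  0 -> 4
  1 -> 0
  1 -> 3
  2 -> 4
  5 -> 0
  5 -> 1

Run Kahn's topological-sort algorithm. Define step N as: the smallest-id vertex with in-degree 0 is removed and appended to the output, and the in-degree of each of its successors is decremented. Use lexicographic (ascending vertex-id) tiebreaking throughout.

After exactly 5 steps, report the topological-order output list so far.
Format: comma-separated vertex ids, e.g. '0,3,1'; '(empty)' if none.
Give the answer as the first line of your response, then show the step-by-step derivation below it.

2,5,1,0,3

step 1: output 2; order=[2]; indeg=(2,1,0,1,1,0)
step 2: output 5; order=[2,5]; indeg=(1,0,0,1,1,0)
step 3: output 1; order=[2,5,1]; indeg=(0,0,0,0,1,0)
step 4: output 0; order=[2,5,1,0]; indeg=(0,0,0,0,0,0)
step 5: output 3; order=[2,5,1,0,3]; indeg=(0,0,0,0,0,0)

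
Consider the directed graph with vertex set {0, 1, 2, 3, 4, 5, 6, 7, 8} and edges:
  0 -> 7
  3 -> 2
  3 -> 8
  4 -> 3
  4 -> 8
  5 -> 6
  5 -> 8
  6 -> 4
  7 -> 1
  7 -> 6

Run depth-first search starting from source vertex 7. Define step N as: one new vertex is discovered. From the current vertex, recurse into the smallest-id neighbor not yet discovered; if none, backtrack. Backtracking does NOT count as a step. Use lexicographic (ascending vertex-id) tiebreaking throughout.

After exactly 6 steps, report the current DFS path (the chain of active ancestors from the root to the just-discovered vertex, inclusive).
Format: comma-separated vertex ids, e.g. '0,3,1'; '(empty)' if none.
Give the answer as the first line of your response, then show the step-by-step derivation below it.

7,6,4,3,2

step 1: discover 7; path=7; order=7
step 2: discover 1; path=7>1; order=7,1
step 3: discover 6; path=7>6; order=7,1,6
step 4: discover 4; path=7>6>4; order=7,1,6,4
step 5: discover 3; path=7>6>4>3; order=7,1,6,4,3
step 6: discover 2; path=7>6>4>3>2; order=7,1,6,4,3,2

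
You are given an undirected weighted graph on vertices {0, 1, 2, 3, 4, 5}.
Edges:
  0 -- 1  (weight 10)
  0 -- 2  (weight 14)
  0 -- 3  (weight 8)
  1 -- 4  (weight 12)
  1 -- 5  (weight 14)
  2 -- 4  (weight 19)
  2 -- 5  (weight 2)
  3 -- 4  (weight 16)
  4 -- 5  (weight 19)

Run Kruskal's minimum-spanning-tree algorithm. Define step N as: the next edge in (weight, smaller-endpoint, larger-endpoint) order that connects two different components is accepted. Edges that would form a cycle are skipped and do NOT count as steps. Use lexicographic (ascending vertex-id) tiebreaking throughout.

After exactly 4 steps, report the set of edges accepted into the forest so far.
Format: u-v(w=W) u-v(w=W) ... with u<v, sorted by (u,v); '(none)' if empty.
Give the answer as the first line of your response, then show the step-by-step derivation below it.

0-1(w=10) 0-3(w=8) 1-4(w=12) 2-5(w=2)

step 1: add edge 2-5 (w=2); MST = {2-5(w=2)}
step 2: add edge 0-3 (w=8); MST = {0-3(w=8) 2-5(w=2)}
step 3: add edge 0-1 (w=10); MST = {0-1(w=10) 0-3(w=8) 2-5(w=2)}
step 4: add edge 1-4 (w=12); MST = {0-1(w=10) 0-3(w=8) 1-4(w=12) 2-5(w=2)}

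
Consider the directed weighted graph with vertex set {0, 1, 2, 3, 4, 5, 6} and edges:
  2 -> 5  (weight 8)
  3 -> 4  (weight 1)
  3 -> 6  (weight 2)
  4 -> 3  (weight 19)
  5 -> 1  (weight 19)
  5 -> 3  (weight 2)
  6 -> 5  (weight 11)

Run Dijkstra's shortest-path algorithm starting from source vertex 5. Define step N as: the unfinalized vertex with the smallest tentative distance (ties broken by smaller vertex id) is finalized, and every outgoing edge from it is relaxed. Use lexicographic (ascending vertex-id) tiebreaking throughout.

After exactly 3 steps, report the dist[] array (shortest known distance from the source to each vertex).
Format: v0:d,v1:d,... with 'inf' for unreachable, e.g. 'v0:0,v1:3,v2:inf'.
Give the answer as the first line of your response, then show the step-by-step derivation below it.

v0:inf,v1:19,v2:inf,v3:2,v4:3,v5:0,v6:4

step 1: dist = v0:inf,v1:19,v2:inf,v3:2,v4:inf,v5:0,v6:inf
step 2: dist = v0:inf,v1:19,v2:inf,v3:2,v4:3,v5:0,v6:4
step 3: dist = v0:inf,v1:19,v2:inf,v3:2,v4:3,v5:0,v6:4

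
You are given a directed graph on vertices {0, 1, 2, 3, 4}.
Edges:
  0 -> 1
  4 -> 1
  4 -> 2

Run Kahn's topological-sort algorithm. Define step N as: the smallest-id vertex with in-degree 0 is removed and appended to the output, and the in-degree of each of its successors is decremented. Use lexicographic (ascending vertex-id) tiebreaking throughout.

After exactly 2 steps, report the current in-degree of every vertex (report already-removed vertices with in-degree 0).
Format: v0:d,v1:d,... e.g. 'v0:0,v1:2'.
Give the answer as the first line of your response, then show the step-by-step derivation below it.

v0:0,v1:1,v2:1,v3:0,v4:0

step 1: output 0; order=[0]; indeg=(0,1,1,0,0)
step 2: output 3; order=[0,3]; indeg=(0,1,1,0,0)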